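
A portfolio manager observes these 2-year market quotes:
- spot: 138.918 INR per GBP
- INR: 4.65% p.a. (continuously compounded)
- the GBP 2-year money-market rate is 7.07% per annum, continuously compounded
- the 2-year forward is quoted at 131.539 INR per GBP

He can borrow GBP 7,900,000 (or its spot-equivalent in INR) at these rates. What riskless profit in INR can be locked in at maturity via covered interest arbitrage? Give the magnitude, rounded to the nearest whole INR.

T = 2 years.
Keep in GBP, deliver into the forward: 7,900,000·1.15188530997·131.539 = INR 1,196,990,950.13.
Swap to INR now, deposit: 7,900,000·138.918·1.097461735268 = INR 1,204,411,795.79.
The quoted forward undervalues GBP, so borrow GBP, convert to INR at spot, deposit the INR at 4.65%, and buy GBP forward at 131.539 to cover the loan.
Arbitrage profit = |1,196,990,950.13 − 1,204,411,795.79| = INR 7,420,846.

INR 7,420,846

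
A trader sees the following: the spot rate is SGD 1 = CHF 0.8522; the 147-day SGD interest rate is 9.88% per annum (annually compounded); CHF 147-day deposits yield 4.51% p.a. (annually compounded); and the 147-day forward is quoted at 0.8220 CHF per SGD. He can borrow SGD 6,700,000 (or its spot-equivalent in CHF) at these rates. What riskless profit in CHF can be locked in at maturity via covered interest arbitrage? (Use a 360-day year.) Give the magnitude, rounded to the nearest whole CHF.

T = 147/360 years.
Keep in SGD, deliver into the forward: 6,700,000·1.03922228·0.8220 = CHF 5,723,412.78.
Swap to CHF now, deposit: 6,700,000·0.8522·1.018175841 = CHF 5,813,519.33.
The quoted forward undervalues SGD, so borrow SGD, convert to CHF at spot, deposit the CHF at 4.51%, and buy SGD forward at 0.8220 to cover the loan.
Profit = 5,813,519.33 − 5,723,412.78 = CHF 90,107.

CHF 90,107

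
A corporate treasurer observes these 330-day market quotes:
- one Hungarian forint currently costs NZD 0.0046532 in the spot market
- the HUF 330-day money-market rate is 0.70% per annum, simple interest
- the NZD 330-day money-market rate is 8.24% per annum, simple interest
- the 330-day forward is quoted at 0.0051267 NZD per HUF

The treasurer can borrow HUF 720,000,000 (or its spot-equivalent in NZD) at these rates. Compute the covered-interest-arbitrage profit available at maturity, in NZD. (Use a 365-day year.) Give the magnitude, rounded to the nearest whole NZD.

NZD 114,688

T = 330/365 years.
Invest the HUF and cover forward: 720,000,000 × 1.006328767 × 0.0051267 = NZD 3,714,584.90.
Convert at spot and invest in NZD: 720,000,000 × 0.0046532 × 1.07449863 = NZD 3,599,897.06.
The quoted forward overvalues HUF, so borrow NZD, buy HUF at spot, deposit the HUF at 0.70%, and sell the proceeds forward at 0.0051267.
Profit = 3,714,584.90 − 3,599,897.06 = NZD 114,688.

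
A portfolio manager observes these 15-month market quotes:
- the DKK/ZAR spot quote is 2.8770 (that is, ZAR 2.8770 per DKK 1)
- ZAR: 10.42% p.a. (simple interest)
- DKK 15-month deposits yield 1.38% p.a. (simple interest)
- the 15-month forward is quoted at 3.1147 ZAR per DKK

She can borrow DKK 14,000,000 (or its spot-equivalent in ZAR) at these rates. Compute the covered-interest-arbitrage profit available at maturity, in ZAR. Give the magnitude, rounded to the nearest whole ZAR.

T = 15/12 years.
Keep in DKK, deliver into the forward: 14,000,000·1.017250·3.1147 = ZAR 44,358,000.05.
Swap to ZAR now, deposit: 14,000,000·2.8770·1.130250 = ZAR 45,524,209.50.
The quoted forward undervalues DKK, so borrow DKK, convert to ZAR at spot, deposit the ZAR at 10.42%, and buy DKK forward at 3.1147 to cover the loan.
Arbitrage profit = |44,358,000.05 − 45,524,209.50| = ZAR 1,166,209.

ZAR 1,166,209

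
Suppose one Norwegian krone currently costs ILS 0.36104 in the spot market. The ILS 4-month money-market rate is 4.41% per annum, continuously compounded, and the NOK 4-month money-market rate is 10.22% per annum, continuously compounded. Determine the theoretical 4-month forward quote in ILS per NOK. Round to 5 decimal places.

T = 4/12 years.
ILS accumulates by e^(0.0441×4/12) = 1.0148086.
NOK growth factor: e^(0.1022×4/12) = 1.0346536.
Forward (ILS per NOK) = 0.36104 × 1.0148086 / 1.0346536 = 0.3541151.

0.35412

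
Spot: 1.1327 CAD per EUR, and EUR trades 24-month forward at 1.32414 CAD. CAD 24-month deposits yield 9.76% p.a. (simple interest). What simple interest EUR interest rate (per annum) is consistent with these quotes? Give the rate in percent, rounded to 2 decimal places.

T = 2 years.
F/S = 1.32414/1.1327 = 1.1690121 = (growth of CAD) / (growth of EUR).
CAD growth factor: 1 + 0.0976×2 = 1.195200.
So the EUR growth factor = 1.0224017.
(1.0224017 − 1)/T = 0.011201, i.e. 1.12%.

1.12%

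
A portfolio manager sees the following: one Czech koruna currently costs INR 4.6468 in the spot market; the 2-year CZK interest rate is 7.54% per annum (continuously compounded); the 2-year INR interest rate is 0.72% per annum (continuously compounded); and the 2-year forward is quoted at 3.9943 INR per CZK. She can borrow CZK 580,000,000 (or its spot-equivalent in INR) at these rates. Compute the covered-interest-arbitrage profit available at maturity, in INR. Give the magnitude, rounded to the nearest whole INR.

T = 2 years.
Keep in CZK, deliver into the forward: 580,000,000·1.162764082009·3.9943 = INR 2,693,768,572.21.
Swap to INR now, deposit: 580,000,000·4.6468·1.014504179461 = INR 2,734,234,852.25.
The quoted forward undervalues CZK, so borrow CZK, convert to INR at spot, deposit the INR at 0.72%, and buy CZK forward at 3.9943 to cover the loan.
The gap between the two covered legs is INR 40,466,280.

INR 40,466,280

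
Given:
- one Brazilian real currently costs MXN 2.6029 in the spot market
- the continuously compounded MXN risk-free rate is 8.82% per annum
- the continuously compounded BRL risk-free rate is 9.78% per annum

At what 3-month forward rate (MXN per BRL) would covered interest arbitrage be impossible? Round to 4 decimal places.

T = 3/12 years.
MXN accumulates by e^(0.0882×3/12) = 1.0222949.
BRL growth factor: e^(0.0978×3/12) = 1.0247514.
CIP: F = S · (grow MXN)/(grow BRL) = 2.6029 × 1.0222949/1.0247514 = 2.596660 MXN per BRL.

2.5967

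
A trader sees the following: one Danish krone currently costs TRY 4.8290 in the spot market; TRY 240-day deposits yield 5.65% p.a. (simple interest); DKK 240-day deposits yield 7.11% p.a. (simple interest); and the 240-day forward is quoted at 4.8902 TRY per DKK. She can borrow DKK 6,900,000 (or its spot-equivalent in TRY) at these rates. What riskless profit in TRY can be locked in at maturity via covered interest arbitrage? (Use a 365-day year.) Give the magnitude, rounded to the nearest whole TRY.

TRY 761,895

T = 240/365 years.
Route A — deposit DKK, sell forward: 6,900,000 × 1.0467506849 × 4.8902 = TRY 35,319,859.38.
Route B — convert at spot, deposit TRY: 6,900,000 × 4.8290 × 1.0371506849 = TRY 34,557,964.54.
The quoted forward overvalues DKK, so borrow TRY, buy DKK at spot, deposit the DKK at 7.11%, and sell the proceeds forward at 4.8902.
The gap between the two covered legs is TRY 761,895.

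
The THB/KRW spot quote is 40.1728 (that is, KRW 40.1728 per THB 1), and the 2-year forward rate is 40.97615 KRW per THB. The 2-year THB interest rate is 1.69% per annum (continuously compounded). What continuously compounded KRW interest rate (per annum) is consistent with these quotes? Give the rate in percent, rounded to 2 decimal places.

T = 2 years.
By CIP, F/S equals the KRW-to-THB growth ratio: 40.97615/40.1728 = 1.0199974.
The THB side grows by e^(0.0169×2) = 1.0343777.
That pins the KRW growth at 1.0550626.
Take logs: ln 1.0550626 / 2 = 0.026800, so 2.68%.

2.68%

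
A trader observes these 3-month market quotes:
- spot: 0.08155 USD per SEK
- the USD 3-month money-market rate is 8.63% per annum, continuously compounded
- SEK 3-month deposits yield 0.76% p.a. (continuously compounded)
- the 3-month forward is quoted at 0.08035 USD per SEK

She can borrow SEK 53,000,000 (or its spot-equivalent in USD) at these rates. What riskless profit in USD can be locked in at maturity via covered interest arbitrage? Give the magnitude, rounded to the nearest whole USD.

T = 3/12 years.
Route A — deposit SEK, sell forward: 53,000,000 × 1.001901806 × 0.08035 = USD 4,266,648.94.
Route B — convert at spot, deposit USD: 53,000,000 × 0.08155 × 1.021809423 = USD 4,416,413.60.
The quoted forward undervalues SEK, so borrow SEK, convert to USD at spot, deposit the USD at 8.63%, and buy SEK forward at 0.08035 to cover the loan.
Profit = 4,416,413.60 − 4,266,648.94 = USD 149,765.

USD 149,765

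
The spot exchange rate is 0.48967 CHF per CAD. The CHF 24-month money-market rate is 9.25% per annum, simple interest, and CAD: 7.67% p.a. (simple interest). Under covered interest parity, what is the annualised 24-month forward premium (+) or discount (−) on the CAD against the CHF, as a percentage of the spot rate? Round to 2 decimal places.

+1.37%

T = 2 years.
No-arbitrage forward: 0.48967 × 1.185000 / 1.153400 = 0.50308562 CHF/CAD.
(F − S)/S ÷ T = (0.50308562 − 0.48967)/0.48967/2 = 0.013699 → 1.37%.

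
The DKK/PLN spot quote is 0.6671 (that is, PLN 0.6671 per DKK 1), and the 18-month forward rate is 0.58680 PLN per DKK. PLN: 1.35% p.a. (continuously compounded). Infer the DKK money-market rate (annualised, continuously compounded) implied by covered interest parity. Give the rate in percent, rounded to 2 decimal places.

9.90%

T = 18/12 years.
By CIP, F/S equals the PLN-to-DKK growth ratio: 0.5868/0.6671 = 0.8796282.
The PLN side grows by e^(0.0135×18/12) = 1.0204564.
That pins the DKK growth at 1.1600997.
r = ln(1.1600997)/(18/12) = 0.099004 → 9.90%.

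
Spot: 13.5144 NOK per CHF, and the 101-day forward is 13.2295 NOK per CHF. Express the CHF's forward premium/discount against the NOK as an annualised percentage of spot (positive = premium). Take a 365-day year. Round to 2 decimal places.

T = 101/365 years.
Period premium: (13.2295 − 13.5144)/13.5144 = -0.0210812.
Annualise by dividing by T: -0.0210812 / (101/365) = -0.076185 → -7.62%.

-7.62%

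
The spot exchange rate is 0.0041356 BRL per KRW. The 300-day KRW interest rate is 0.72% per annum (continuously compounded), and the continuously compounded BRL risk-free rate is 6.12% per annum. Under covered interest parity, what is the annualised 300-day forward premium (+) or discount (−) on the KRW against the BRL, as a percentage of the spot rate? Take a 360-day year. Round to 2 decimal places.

+5.52%

T = 300/360 years.
No-arbitrage forward: 0.0041356 × 1.0523229 / 1.006018 = 0.0043259530 BRL/KRW.
(F − S)/S ÷ T = (0.0043259530 − 0.0041356)/0.0041356/(300/360) = 0.055233 → 5.52%.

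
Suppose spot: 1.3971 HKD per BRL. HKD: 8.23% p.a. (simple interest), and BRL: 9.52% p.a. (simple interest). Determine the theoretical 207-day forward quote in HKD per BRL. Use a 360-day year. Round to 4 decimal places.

T = 207/360 years.
HKD growth factor: 1 + 0.0823×207/360 = 1.0473225.
BRL growth factor: 1 + 0.0952×207/360 = 1.054740.
Forward (HKD per BRL) = 1.3971 × 1.0473225 / 1.054740 = 1.387275.

1.3873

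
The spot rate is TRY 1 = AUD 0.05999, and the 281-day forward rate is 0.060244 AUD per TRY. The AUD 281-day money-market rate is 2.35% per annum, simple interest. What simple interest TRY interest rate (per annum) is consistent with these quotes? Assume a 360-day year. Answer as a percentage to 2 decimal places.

T = 281/360 years.
By CIP, F/S equals the AUD-to-TRY growth ratio: 0.060244/0.05999 = 1.0042340.
AUD growth factor: 1 + 0.0235×281/360 = 1.0183431.
That pins the TRY growth at 1.0140496.
r = (1.0140496 − 1)/(281/360) = 0.017999 → 1.80%.

1.80%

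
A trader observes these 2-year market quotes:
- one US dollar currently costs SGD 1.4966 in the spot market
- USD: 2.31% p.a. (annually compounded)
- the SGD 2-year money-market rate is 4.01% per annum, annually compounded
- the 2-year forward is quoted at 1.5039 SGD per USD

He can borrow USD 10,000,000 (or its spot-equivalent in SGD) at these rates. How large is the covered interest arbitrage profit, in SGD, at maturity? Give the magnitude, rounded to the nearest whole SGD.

T = 2 years.
Keep in USD, deliver into the forward: 10,000,000·1.04673361·1.5039 = SGD 15,741,826.76.
Swap to SGD now, deposit: 10,000,000·1.4966·1.08180801 = SGD 16,190,338.68.
The quoted forward undervalues USD, so borrow USD, convert to SGD at spot, deposit the SGD at 4.01%, and buy USD forward at 1.5039 to cover the loan.
Arbitrage profit = |15,741,826.76 − 16,190,338.68| = SGD 448,512.

SGD 448,512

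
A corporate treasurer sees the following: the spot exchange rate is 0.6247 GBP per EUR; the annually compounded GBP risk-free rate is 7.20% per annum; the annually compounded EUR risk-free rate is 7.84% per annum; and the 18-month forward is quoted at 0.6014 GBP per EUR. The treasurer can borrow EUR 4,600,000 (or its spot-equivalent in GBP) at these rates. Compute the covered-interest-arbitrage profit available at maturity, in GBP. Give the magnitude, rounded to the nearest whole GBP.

T = 18/12 years.
Keep in EUR, deliver into the forward: 4,600,000·1.119875694·0.6014 = GBP 3,098,068.91.
Swap to GBP now, deposit: 4,600,000·0.6247·1.10992128 = GBP 3,189,491.99.
The quoted forward undervalues EUR, so borrow EUR, convert to GBP at spot, deposit the GBP at 7.20%, and buy EUR forward at 0.6014 to cover the loan.
Profit = 3,189,491.99 − 3,098,068.91 = GBP 91,423.

GBP 91,423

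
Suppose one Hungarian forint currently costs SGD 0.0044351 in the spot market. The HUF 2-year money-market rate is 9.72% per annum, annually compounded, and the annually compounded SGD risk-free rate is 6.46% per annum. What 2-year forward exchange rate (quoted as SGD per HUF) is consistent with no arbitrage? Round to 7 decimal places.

T = 2 years.
SGD growth factor: (1 + 0.0646)^2 = 1.1333732.
Growth of 1 HUF over T: (1 + 0.0972)^2 = 1.2038478.
CIP: F = S · (grow SGD)/(grow HUF) = 0.0044351 × 1.1333732/1.2038478 = 0.004175464 SGD per HUF.

0.0041755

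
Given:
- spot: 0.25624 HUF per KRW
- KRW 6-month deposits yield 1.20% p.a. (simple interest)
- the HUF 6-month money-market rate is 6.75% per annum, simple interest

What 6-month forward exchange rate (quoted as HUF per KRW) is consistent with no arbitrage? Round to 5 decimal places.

T = 6/12 years.
HUF growth factor: 1 + 0.0675×6/12 = 1.033750.
Growth of 1 KRW over T: 1 + 0.0120×6/12 = 1.006000.
Forward (HUF per KRW) = 0.25624 × 1.033750 / 1.006000 = 0.2633083.

0.26331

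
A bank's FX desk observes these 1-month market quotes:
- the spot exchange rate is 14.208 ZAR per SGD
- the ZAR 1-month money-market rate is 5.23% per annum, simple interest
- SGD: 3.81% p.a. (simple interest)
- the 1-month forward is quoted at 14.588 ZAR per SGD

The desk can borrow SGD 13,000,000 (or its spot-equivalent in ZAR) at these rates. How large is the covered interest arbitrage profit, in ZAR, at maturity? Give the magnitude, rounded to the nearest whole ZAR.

T = 1/12 years.
Keep in SGD, deliver into the forward: 13,000,000·1.003175·14.588 = ZAR 190,246,119.70.
Swap to ZAR now, deposit: 13,000,000·14.208·1.00435833333 = ZAR 185,509,001.60.
The quoted forward overvalues SGD, so borrow ZAR, buy SGD at spot, deposit the SGD at 3.81%, and sell the proceeds forward at 14.588.
Profit = 190,246,119.70 − 185,509,001.60 = ZAR 4,737,118.

ZAR 4,737,118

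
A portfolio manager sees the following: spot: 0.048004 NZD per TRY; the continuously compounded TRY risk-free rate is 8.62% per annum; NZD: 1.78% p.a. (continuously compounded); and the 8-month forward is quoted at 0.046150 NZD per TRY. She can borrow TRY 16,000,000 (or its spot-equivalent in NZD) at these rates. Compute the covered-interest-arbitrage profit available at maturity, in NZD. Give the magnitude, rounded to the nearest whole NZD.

T = 8/12 years.
Invest the TRY and cover forward: 16,000,000 × 1.05914997 × 0.046150 = NZD 782,076.34.
Convert at spot and invest in NZD: 16,000,000 × 0.048004 × 1.01193735 = NZD 777,232.65.
The quoted forward overvalues TRY, so borrow NZD, buy TRY at spot, deposit the TRY at 8.62%, and sell the proceeds forward at 0.046150.
Arbitrage profit = |782,076.34 − 777,232.65| = NZD 4,844.

NZD 4,844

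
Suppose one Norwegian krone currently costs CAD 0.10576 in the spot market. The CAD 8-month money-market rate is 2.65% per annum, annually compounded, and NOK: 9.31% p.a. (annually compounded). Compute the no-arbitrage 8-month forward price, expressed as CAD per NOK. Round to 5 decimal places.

0.10142

T = 8/12 years.
Growth of 1 CAD over T: (1 + 0.0265)^(8/12) = 1.0175895.
Growth of 1 NOK over T: (1 + 0.0931)^(8/12) = 1.0611414.
So F = 0.10576 × 1.0175895 / 1.0611414 = 0.1014193 (CAD/NOK).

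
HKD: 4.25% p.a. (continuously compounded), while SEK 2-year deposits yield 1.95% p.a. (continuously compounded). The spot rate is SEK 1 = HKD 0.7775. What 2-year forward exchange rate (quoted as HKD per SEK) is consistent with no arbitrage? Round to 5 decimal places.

0.81410

T = 2 years.
HKD accumulates by e^(0.0425×2) = 1.0887171.
Growth of 1 SEK over T: e^(0.0195×2) = 1.0397705.
CIP: F = S · (grow HKD)/(grow SEK) = 0.7775 × 1.0887171/1.0397705 = 0.8141004 HKD per SEK.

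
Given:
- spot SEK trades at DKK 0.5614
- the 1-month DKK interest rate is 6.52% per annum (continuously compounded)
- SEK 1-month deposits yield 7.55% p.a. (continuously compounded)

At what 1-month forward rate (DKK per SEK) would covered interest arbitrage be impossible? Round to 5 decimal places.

T = 1/12 years.
DKK growth factor: e^(0.0652×1/12) = 1.0054481.
SEK accumulates by e^(0.0755×1/12) = 1.0063115.
So F = 0.5614 × 1.0054481 / 1.0063115 = 0.5609183 (DKK/SEK).

0.56092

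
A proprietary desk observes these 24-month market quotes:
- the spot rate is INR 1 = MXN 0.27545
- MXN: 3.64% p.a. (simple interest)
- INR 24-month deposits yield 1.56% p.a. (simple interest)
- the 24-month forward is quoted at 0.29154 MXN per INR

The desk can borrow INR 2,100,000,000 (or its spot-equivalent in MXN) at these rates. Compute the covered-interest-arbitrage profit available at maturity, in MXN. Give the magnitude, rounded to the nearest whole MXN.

T = 2 years.
Invest the INR and cover forward: 2,100,000,000 × 1.031200 × 0.29154 = MXN 631,335,700.80.
Convert at spot and invest in MXN: 2,100,000,000 × 0.27545 × 1.072800 = MXN 620,555,796.00.
The quoted forward overvalues INR, so borrow MXN, buy INR at spot, deposit the INR at 1.56%, and sell the proceeds forward at 0.29154.
Profit = 631,335,700.80 − 620,555,796.00 = MXN 10,779,905.

MXN 10,779,905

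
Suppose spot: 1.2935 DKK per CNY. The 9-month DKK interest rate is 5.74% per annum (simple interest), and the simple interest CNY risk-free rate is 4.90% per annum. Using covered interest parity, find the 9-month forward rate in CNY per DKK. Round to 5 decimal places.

0.76843

T = 9/12 years.
DKK growth factor: 1 + 0.0574×9/12 = 1.043050.
CNY accumulates by 1 + 0.0490×9/12 = 1.036750.
So F = 1.2935 × 1.043050 / 1.036750 = 1.301360 (DKK/CNY).
Invert for CNY per DKK: 1 / 1.301360 = 0.76843.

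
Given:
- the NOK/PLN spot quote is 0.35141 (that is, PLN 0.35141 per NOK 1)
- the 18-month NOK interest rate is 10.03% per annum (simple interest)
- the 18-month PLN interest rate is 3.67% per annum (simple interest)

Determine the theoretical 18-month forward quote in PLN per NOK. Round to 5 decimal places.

0.32227

T = 18/12 years.
Growth of 1 PLN over T: 1 + 0.0367×18/12 = 1.055050.
Growth of 1 NOK over T: 1 + 0.1003×18/12 = 1.150450.
CIP: F = S · (grow PLN)/(grow NOK) = 0.35141 × 1.055050/1.150450 = 0.3222697 PLN per NOK.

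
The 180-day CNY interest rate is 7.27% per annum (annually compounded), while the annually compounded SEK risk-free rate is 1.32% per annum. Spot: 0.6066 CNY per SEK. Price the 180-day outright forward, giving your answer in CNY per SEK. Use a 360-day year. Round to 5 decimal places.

T = 180/360 years.
CNY accumulates by (1 + 0.0727)^(180/360) = 1.0357123.
SEK accumulates by (1 + 0.0132)^(180/360) = 1.0065784.
Forward (CNY per SEK) = 0.6066 × 1.0357123 / 1.0065784 = 0.6241571.

0.62416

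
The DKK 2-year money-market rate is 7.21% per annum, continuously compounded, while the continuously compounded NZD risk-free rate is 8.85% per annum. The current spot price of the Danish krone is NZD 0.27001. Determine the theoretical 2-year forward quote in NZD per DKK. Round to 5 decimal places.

0.27901

T = 2 years.
NZD growth factor: e^(0.0885×2) = 1.1936311.
DKK accumulates by e^(0.0721×2) = 1.1551151.
So F = 0.27001 × 1.1936311 / 1.1551151 = 0.2790132 (NZD/DKK).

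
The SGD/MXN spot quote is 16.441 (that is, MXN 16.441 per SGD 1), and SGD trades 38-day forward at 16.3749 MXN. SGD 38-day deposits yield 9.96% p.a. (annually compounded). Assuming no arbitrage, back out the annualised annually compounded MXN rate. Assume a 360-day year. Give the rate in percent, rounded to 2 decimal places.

5.84%

T = 38/360 years.
CIP gives F = S · g_MXN/g_SGD, so g_MXN/g_SGD = 16.3749/16.441 = 0.9959796.
The SGD side grows by (1 + 0.0996)^(38/360) = 1.0100725.
So the MXN growth factor = 1.0060116.
Annualise: 1.0060116^(360/38) − 1 = 0.058425 = 5.84%.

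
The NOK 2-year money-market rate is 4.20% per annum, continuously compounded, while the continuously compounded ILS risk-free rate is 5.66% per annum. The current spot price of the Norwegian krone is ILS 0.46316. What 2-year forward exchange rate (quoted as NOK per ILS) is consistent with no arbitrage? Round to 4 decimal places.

2.0969

T = 2 years.
ILS growth factor: e^(0.0566×2) = 1.1198559.
NOK accumulates by e^(0.0420×2) = 1.0876289.
CIP: F = S · (grow ILS)/(grow NOK) = 0.46316 × 1.1198559/1.0876289 = 0.4768837 ILS per NOK.
Quoted the other way: 1/0.4768837 = 2.0969 NOK per ILS.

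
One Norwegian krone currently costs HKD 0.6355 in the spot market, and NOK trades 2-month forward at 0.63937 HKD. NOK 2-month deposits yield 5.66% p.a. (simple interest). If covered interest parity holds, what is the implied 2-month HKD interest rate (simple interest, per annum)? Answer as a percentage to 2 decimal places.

9.35%

T = 2/12 years.
By CIP, F/S equals the HKD-to-NOK growth ratio: 0.63937/0.6355 = 1.0060897.
The NOK side grows by 1 + 0.0566×2/12 = 1.0094333.
That pins the HKD growth at 1.0155804.
r = (1.0155804 − 1)/(2/12) = 0.093482 → 9.35%.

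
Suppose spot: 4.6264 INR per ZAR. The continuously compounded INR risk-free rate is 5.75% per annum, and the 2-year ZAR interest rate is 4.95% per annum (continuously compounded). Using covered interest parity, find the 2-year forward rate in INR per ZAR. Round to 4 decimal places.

T = 2 years.
INR growth factor: e^(0.0575×2) = 1.1218734.
ZAR growth factor: e^(0.0495×2) = 1.1040663.
Forward (INR per ZAR) = 4.6264 × 1.1218734 / 1.1040663 = 4.701018.

4.7010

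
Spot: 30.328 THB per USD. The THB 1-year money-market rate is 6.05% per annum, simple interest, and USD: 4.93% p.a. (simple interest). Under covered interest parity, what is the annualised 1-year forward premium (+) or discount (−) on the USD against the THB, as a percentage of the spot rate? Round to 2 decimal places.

T = 1 year.
No-arbitrage forward: 30.328 × 1.060500 / 1.049300 = 30.651714 THB/USD.
Annualised premium = (F − S)/S × (1/T) = (30.651714 − 30.328)/30.328 ÷ 1 = 1.07%.

+1.07%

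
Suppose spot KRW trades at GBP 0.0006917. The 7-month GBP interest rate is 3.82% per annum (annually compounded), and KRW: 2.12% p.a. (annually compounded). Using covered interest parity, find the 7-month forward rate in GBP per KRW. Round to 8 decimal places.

T = 7/12 years.
Growth of 1 GBP over T: (1 + 0.0382)^(7/12) = 1.0221091.
KRW growth factor: (1 + 0.0212)^(7/12) = 1.0123126.
So F = 0.0006917 × 1.0221091 / 1.0123126 = 0.0006983938 (GBP/KRW).

0.00069839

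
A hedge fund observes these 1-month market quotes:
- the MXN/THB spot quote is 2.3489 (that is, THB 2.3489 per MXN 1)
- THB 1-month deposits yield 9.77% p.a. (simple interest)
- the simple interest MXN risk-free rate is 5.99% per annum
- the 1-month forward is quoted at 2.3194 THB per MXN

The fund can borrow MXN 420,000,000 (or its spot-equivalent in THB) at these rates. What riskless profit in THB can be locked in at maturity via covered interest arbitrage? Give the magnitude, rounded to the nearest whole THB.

THB 15,559,441

T = 1/12 years.
Invest the MXN and cover forward: 420,000,000 × 1.00499166667 × 2.3194 = THB 979,010,622.10.
Convert at spot and invest in THB: 420,000,000 × 2.3489 × 1.00814166667 = THB 994,570,063.55.
The quoted forward undervalues MXN, so borrow MXN, convert to THB at spot, deposit the THB at 9.77%, and buy MXN forward at 2.3194 to cover the loan.
Arbitrage profit = |979,010,622.10 − 994,570,063.55| = THB 15,559,441.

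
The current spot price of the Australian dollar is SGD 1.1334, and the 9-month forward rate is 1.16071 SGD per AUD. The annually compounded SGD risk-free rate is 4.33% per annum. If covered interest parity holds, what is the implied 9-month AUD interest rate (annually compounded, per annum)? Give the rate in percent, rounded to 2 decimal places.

1.07%

T = 9/12 years.
F/S = 1.16071/1.1334 = 1.0240956 = (growth of SGD) / (growth of AUD).
The SGD side grows by (1 + 0.0433)^(9/12) = 1.0323023.
That pins the AUD growth at 1.0080136.
Annualise: 1.0080136^(12/9) − 1 = 0.010699 = 1.07%.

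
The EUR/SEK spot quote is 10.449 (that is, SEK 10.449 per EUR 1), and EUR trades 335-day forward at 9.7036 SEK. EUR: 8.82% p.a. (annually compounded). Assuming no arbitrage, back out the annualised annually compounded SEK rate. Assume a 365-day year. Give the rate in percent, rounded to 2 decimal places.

0.39%

T = 335/365 years.
By CIP, F/S equals the SEK-to-EUR growth ratio: 9.7036/10.449 = 0.9286630.
The EUR side grows by (1 + 0.0882)^(335/365) = 1.0806662.
Hence g_SEK = 1.0035747.
r = 1.0035747^(365/335) − 1 = 0.003895 → 0.39%.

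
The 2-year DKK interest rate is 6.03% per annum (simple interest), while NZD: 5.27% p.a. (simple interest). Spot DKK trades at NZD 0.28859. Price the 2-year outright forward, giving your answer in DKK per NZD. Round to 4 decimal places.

T = 2 years.
Growth of 1 NZD over T: 1 + 0.0527×2 = 1.105400.
DKK accumulates by 1 + 0.0603×2 = 1.120600.
Forward (NZD per DKK) = 0.28859 × 1.105400 / 1.120600 = 0.2846755.
Invert for DKK per NZD: 1 / 0.2846755 = 3.5128.

3.5128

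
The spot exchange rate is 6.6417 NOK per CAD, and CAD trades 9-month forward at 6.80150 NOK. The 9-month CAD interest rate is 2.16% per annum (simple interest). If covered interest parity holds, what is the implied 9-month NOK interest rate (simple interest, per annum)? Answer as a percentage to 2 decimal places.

5.42%

T = 9/12 years.
By CIP, F/S equals the NOK-to-CAD growth ratio: 6.8015/6.6417 = 1.0240601.
The CAD side grows by 1 + 0.0216×9/12 = 1.016200.
So the NOK growth factor = 1.0406499.
r = (1.0406499 − 1)/(9/12) = 0.054200 → 5.42%.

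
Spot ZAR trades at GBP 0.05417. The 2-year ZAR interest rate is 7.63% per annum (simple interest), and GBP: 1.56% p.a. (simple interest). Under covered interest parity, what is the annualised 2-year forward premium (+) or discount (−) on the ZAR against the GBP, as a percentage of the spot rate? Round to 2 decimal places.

-5.27%

T = 2 years.
No-arbitrage forward: 0.05417 × 1.031200 / 1.152600 = 0.04846443 GBP/ZAR.
Annualised premium = (F − S)/S × (1/T) = (0.04846443 − 0.05417)/0.05417 ÷ 2 = -5.27%.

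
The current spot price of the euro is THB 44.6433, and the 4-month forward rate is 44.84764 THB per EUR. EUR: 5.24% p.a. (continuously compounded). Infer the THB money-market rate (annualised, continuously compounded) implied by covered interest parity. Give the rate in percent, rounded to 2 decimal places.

6.61%

T = 4/12 years.
By CIP, F/S equals the THB-to-EUR growth ratio: 44.84764/44.6433 = 1.0045772.
The EUR side grows by e^(0.0524×4/12) = 1.0176201.
That pins the THB growth at 1.022278.
Take logs: ln 1.022278 / (4/12) = 0.066100, so 6.61%.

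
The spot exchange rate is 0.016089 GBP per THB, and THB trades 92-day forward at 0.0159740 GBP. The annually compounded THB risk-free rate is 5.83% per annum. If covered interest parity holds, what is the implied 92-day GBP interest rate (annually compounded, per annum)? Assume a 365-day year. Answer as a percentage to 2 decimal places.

T = 92/365 years.
CIP gives F = S · g_GBP/g_THB, so g_GBP/g_THB = 0.015974/0.016089 = 0.9928523.
THB growth factor: (1 + 0.0583)^(92/365) = 1.0143849.
Hence g_GBP = 1.0071344.
Annualise: 1.0071344^(365/92) − 1 = 0.028606 = 2.86%.

2.86%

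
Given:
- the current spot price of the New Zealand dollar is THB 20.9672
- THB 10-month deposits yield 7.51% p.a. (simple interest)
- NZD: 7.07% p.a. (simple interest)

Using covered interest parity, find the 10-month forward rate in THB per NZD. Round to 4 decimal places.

T = 10/12 years.
Growth of 1 THB over T: 1 + 0.0751×10/12 = 1.06258333.
NZD growth factor: 1 + 0.0707×10/12 = 1.05891667.
Forward (THB per NZD) = 20.9672 × 1.06258333 / 1.05891667 = 21.039802.

21.0398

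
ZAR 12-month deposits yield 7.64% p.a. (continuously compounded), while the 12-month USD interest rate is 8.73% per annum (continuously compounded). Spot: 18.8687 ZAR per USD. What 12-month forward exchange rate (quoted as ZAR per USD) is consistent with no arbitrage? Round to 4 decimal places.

T = 1 year.
ZAR accumulates by e^(0.0764×1) = 1.07939425.
Growth of 1 USD over T: e^(0.0873×1) = 1.091224.
Forward (ZAR per USD) = 18.8687 × 1.07939425 / 1.091224 = 18.664148.

18.6641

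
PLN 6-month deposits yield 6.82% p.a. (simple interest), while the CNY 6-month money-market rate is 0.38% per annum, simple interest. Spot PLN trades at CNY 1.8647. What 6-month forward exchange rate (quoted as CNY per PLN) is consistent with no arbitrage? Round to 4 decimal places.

1.8066

T = 6/12 years.
Growth of 1 CNY over T: 1 + 0.0038×6/12 = 1.001900.
PLN accumulates by 1 + 0.0682×6/12 = 1.034100.
So F = 1.8647 × 1.001900 / 1.034100 = 1.806637 (CNY/PLN).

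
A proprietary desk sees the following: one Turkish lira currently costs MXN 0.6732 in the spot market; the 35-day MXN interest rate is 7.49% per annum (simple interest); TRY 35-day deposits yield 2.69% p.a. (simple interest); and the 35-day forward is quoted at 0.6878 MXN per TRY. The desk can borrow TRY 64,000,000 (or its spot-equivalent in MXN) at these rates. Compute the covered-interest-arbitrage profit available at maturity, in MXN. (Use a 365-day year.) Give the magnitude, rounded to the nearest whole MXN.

MXN 738,502

T = 35/365 years.
Route A — deposit TRY, sell forward: 64,000,000 × 1.0025794521 × 0.6878 = MXN 44,132,745.42.
Route B — convert at spot, deposit MXN: 64,000,000 × 0.6732 × 1.0071821918 = MXN 43,394,243.30.
The quoted forward overvalues TRY, so borrow MXN, buy TRY at spot, deposit the TRY at 2.69%, and sell the proceeds forward at 0.6878.
Profit = 44,132,745.42 − 43,394,243.30 = MXN 738,502.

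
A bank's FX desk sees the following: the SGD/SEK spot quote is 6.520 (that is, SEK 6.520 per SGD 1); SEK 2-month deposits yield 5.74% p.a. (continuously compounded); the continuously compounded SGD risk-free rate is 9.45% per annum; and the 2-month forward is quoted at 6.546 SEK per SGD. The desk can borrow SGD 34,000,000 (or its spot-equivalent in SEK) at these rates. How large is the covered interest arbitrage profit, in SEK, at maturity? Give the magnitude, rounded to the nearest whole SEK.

SEK 2,286,218

T = 2/12 years.
Invest the SGD and cover forward: 34,000,000 × 1.01587468499 × 6.546 = SEK 226,097,133.39.
Convert at spot and invest in SEK: 34,000,000 × 6.520 × 1.0096125735 = SEK 223,810,915.29.
The quoted forward overvalues SGD, so borrow SEK, buy SGD at spot, deposit the SGD at 9.45%, and sell the proceeds forward at 6.546.
Arbitrage profit = |226,097,133.39 − 223,810,915.29| = SEK 2,286,218.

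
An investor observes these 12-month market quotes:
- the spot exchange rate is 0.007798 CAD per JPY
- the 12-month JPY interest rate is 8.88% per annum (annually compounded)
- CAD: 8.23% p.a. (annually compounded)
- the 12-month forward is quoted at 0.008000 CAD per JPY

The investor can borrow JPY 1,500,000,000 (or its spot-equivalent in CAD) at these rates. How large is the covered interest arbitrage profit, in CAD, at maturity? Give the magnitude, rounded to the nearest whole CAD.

CAD 405,937

T = 1 year.
Invest the JPY and cover forward: 1,500,000,000 × 1.088800 × 0.008000 = CAD 13,065,600.00.
Convert at spot and invest in CAD: 1,500,000,000 × 0.007798 × 1.082300 = CAD 12,659,663.10.
The quoted forward overvalues JPY, so borrow CAD, buy JPY at spot, deposit the JPY at 8.88%, and sell the proceeds forward at 0.008000.
Profit = 13,065,600.00 − 12,659,663.10 = CAD 405,937.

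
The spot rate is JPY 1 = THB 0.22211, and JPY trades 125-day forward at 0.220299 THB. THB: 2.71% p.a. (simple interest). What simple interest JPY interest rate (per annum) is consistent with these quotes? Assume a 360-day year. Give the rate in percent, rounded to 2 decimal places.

5.10%

T = 125/360 years.
By CIP, F/S equals the THB-to-JPY growth ratio: 0.220299/0.22211 = 0.9918464.
The THB side grows by 1 + 0.0271×125/360 = 1.0094097.
So the JPY growth factor = 1.0177077.
r = (1.0177077 − 1)/(125/360) = 0.050998 → 5.10%.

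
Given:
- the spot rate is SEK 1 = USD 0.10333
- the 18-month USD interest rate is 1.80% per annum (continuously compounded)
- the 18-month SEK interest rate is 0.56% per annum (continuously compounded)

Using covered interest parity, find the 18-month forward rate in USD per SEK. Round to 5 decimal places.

T = 18/12 years.
Growth of 1 USD over T: e^(0.0180×18/12) = 1.0273678.
Growth of 1 SEK over T: e^(0.0056×18/12) = 1.0084354.
CIP: F = S · (grow USD)/(grow SEK) = 0.10333 × 1.0273678/1.0084354 = 0.1052699 USD per SEK.

0.10527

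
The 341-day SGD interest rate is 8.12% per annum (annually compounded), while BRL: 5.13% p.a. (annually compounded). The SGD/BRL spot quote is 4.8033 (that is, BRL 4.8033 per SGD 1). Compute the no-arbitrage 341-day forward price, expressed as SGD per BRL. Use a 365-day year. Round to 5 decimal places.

0.21372

T = 341/365 years.
BRL growth factor: (1 + 0.0513)^(341/365) = 1.0478475.
Growth of 1 SGD over T: (1 + 0.0812)^(341/365) = 1.0756639.
So F = 4.8033 × 1.0478475 / 1.0756639 = 4.679088 (BRL/SGD).
Invert for SGD per BRL: 1 / 4.679088 = 0.21372.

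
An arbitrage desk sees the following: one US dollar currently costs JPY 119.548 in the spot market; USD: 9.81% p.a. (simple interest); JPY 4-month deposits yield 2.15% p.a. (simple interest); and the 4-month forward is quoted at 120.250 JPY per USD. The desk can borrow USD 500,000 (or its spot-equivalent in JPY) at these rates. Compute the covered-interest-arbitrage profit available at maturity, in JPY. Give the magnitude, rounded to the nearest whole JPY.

T = 4/12 years.
Invest the USD and cover forward: 500,000 × 1.032700 × 120.250 = JPY 62,091,087.50.
Convert at spot and invest in JPY: 500,000 × 119.548 × 1.0071666667 = JPY 60,202,380.34.
The quoted forward overvalues USD, so borrow JPY, buy USD at spot, deposit the USD at 9.81%, and sell the proceeds forward at 120.250.
Arbitrage profit = |62,091,087.50 − 60,202,380.34| = JPY 1,888,707.

JPY 1,888,707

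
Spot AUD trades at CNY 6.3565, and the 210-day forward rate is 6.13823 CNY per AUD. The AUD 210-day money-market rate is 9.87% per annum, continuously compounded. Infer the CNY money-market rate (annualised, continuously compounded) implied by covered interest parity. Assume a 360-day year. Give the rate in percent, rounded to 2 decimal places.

T = 210/360 years.
By CIP, F/S equals the CNY-to-AUD growth ratio: 6.13823/6.3565 = 0.9656619.
AUD growth factor: e^(0.0987×210/360) = 1.0592647.
So the CNY growth factor = 1.0228916.
r = ln(1.0228916)/(210/360) = 0.038800 → 3.88%.

3.88%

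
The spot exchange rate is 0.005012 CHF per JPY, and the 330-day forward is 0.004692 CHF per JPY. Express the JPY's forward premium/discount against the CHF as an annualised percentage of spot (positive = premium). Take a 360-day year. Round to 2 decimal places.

-6.97%

T = 330/360 years.
(F − S)/S = (0.004692 − 0.005012)/0.005012 = -0.0638468.
Annualise by dividing by T: -0.0638468 / (330/360) = -0.069651 → -6.97%.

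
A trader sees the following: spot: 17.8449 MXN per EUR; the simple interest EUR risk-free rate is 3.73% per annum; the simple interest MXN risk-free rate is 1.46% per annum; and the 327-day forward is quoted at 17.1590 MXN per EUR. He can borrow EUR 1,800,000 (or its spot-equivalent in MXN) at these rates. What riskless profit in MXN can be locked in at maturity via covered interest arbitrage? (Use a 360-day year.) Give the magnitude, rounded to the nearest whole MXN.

MXN 614,145

T = 327/360 years.
Invest the EUR and cover forward: 1,800,000 × 1.0338808333 × 17.1590 = MXN 31,932,650.19.
Convert at spot and invest in MXN: 1,800,000 × 17.8449 × 1.0132616667 = MXN 32,546,795.61.
The quoted forward undervalues EUR, so borrow EUR, convert to MXN at spot, deposit the MXN at 1.46%, and buy EUR forward at 17.1590 to cover the loan.
Arbitrage profit = |31,932,650.19 − 32,546,795.61| = MXN 614,145.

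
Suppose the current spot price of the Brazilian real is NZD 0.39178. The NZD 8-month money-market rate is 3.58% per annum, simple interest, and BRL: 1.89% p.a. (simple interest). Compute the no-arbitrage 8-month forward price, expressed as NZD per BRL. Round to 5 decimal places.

T = 8/12 years.
Growth of 1 NZD over T: 1 + 0.0358×8/12 = 1.0238667.
Growth of 1 BRL over T: 1 + 0.0189×8/12 = 1.012600.
So F = 0.39178 × 1.0238667 / 1.012600 = 0.3961391 (NZD/BRL).

0.39614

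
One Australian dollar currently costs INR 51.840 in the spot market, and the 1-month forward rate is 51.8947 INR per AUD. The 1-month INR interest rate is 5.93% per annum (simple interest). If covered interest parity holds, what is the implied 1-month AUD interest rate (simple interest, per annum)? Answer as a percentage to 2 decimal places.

T = 1/12 years.
By CIP, F/S equals the INR-to-AUD growth ratio: 51.8947/51.84 = 1.0010552.
The INR side grows by 1 + 0.0593×1/12 = 1.0049417.
That pins the AUD growth at 1.0038824.
r = (1.0038824 − 1)/(1/12) = 0.046589 → 4.66%.

4.66%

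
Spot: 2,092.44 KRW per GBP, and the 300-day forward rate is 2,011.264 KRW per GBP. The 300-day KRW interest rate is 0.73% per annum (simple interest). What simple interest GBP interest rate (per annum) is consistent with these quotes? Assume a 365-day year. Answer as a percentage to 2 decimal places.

5.67%

T = 300/365 years.
By CIP, F/S equals the KRW-to-GBP growth ratio: 2011.264/2092.44 = 0.9612051.
KRW growth factor: 1 + 0.0073×300/365 = 1.006000.
So the GBP growth factor = 1.0466029.
(1.0466029 − 1)/T = 0.056700, i.e. 5.67%.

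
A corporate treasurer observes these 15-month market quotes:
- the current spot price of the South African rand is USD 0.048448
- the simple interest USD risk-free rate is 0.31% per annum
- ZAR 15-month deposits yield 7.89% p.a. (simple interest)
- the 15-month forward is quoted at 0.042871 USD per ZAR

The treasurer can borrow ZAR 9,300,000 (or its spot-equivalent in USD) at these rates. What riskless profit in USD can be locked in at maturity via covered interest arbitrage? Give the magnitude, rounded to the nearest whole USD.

USD 14,290

T = 15/12 years.
Invest the ZAR and cover forward: 9,300,000 × 1.098625 × 0.042871 = USD 438,022.12.
Convert at spot and invest in USD: 9,300,000 × 0.048448 × 1.003875 = USD 452,312.34.
The quoted forward undervalues ZAR, so borrow ZAR, convert to USD at spot, deposit the USD at 0.31%, and buy ZAR forward at 0.042871 to cover the loan.
Arbitrage profit = |438,022.12 − 452,312.34| = USD 14,290.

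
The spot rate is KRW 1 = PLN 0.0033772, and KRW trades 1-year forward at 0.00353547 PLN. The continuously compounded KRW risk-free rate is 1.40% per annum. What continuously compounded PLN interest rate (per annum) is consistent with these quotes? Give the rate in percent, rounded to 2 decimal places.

5.98%

T = 1 year.
By CIP, F/S equals the PLN-to-KRW growth ratio: 0.00353547/0.0033772 = 1.0468643.
The KRW side grows by e^(0.0140×1) = 1.0140985.
Hence g_PLN = 1.0616235.
r = ln(1.0616235)/1 = 0.059799 → 5.98%.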